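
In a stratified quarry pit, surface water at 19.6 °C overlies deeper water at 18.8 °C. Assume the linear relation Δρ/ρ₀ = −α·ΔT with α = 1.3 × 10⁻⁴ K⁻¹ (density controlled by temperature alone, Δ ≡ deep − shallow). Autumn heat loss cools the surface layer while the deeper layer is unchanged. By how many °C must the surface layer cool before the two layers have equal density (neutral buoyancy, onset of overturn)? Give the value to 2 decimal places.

With temperature the only control, equal density requires T_surf′ = T_deep.
T_surf′ = 18.8 °C.
Cooling required: 19.6 − 18.8 = 0.80 °C.

0.80 °C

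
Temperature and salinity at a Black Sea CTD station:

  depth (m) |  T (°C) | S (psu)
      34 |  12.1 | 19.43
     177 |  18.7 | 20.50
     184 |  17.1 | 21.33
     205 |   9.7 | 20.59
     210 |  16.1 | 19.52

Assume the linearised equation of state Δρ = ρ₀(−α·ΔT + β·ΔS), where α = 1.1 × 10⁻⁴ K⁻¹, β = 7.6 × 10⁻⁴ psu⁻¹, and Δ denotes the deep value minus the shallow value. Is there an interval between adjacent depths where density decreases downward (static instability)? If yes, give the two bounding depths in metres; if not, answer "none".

Evaluate Δρ/ρ₀ = −αΔT + βΔS across each adjacent pair:
  34–177 m: −αΔT+βΔS = −(1.1 × 10⁻⁴)(+6.6)+(7.6 × 10⁻⁴)(+1.07) = 8.7 × 10⁻⁵ → stable
  177–184 m: −αΔT+βΔS = −(1.1 × 10⁻⁴)(-1.6)+(7.6 × 10⁻⁴)(+0.83) = 8.1 × 10⁻⁴ → stable
  184–205 m: −αΔT+βΔS = −(1.1 × 10⁻⁴)(-7.4)+(7.6 × 10⁻⁴)(-0.74) = 2.5 × 10⁻⁴ → stable
  205–210 m: −αΔT+βΔS = −(1.1 × 10⁻⁴)(+6.4)+(7.6 × 10⁻⁴)(-1.07) = -1.5 × 10⁻³ → UNSTABLE
The 205–210 m interval has Δρ < 0: lighter water underlies denser water.

205–210 m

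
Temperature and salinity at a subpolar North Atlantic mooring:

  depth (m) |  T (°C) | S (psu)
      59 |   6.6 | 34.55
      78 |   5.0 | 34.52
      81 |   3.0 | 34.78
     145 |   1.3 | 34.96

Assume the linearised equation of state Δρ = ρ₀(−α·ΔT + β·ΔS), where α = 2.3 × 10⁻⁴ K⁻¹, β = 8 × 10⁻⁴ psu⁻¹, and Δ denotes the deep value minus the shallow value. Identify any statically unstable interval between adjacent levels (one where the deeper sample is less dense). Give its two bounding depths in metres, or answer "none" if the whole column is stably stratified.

Evaluate Δρ/ρ₀ = −αΔT + βΔS across each adjacent pair:
  59–78 m: −αΔT+βΔS = −(2.3 × 10⁻⁴)(-1.6)+(8 × 10⁻⁴)(-0.03) = 3.4 × 10⁻⁴ → stable
  78–81 m: −αΔT+βΔS = −(2.3 × 10⁻⁴)(-2.0)+(8 × 10⁻⁴)(+0.26) = 6.7 × 10⁻⁴ → stable
  81–145 m: −αΔT+βΔS = −(2.3 × 10⁻⁴)(-1.7)+(8 × 10⁻⁴)(+0.18) = 5.3 × 10⁻⁴ → stable
Every interval has Δρ > 0: the column is stably stratified throughout.

none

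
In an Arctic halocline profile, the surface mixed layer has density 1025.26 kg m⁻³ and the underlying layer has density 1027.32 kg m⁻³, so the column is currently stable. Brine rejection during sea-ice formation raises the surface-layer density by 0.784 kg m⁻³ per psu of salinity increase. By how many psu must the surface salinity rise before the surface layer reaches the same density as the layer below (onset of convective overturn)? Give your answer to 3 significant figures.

2.63 psu

Density deficit of the surface layer: 1027.32 − 1025.26 = 2.06 kg m⁻³.
Required change = 2.06 / 0.784 = 2.63 psu.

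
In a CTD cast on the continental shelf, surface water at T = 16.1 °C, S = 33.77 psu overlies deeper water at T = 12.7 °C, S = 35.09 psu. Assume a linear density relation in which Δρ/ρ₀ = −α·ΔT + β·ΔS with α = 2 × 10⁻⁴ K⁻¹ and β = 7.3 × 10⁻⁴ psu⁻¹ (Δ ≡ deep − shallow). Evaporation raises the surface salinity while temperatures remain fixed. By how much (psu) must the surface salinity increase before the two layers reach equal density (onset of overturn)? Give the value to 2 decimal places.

2.25 psu

Neutral buoyancy requires −α(T_deep − T_surf) + β(S_deep − S_surf′) = 0.
S_surf′ = S_deep − (α/β)·ΔT = 35.09 − (2 × 10⁻⁴/7.3 × 10⁻⁴)·(-3.4) = 36.0215 psu.
Increase required: 36.0215 − 33.77 = 2.2515 psu.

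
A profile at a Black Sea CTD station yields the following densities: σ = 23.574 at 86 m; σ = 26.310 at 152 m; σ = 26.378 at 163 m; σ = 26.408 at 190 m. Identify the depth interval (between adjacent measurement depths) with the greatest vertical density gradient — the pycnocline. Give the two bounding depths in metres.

Compute the density gradient over each adjacent pair:
  86–152 m: Δρ/Δz = 2.736/66 = 0.041 kg m⁻⁴
  152–163 m: Δρ/Δz = 0.068/11 = 6.2 × 10⁻³ kg m⁻⁴
  163–190 m: Δρ/Δz = 0.030/27 = 1.1 × 10⁻³ kg m⁻⁴
The largest gradient is in the 86–152 m interval — the pycnocline.

86–152 m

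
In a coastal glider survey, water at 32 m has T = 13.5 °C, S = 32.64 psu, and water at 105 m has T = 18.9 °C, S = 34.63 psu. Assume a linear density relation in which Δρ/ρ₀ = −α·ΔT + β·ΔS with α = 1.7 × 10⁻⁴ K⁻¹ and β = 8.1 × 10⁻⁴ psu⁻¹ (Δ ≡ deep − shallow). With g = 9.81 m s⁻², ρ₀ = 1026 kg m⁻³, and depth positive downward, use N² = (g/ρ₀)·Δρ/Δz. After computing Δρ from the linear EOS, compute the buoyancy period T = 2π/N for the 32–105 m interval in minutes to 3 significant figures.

10.8 min

ΔT = +5.4 K, ΔS = +1.99 psu (deep − shallow).
Δρ/ρ₀ = −αΔT + βΔS = -9.18 × 10⁻⁴ + 1.6119 × 10⁻³ = 6.939 × 10⁻⁴, so Δρ ≈ 0.7119 kg m⁻³.
N² = (g/ρ₀)·Δρ/Δz = g·(Δρ/ρ₀)/Δz = 9.81 × 6.939 × 10⁻⁴ / 73 = 9.3249 × 10⁻⁵ s⁻².
N = √(9.3249 × 10⁻⁵) = 9.6566 × 10⁻³ rad s⁻¹ → T = 2π/N = 650.66 s = 10.844 min ≈ 10.8 min.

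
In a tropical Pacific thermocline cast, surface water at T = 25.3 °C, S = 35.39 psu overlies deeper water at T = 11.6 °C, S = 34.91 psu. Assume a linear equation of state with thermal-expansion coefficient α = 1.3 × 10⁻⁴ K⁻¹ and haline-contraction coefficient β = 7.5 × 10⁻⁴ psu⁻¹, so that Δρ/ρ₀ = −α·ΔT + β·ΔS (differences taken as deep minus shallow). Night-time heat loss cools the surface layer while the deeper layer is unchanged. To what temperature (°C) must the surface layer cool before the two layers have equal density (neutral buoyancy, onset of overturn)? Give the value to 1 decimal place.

Neutral buoyancy requires Δρ = 0, i.e. −α(T_deep − T_surf′) + β(S_deep − S_surf) = 0.
T_surf′ = T_deep − (β/α)·ΔS = 11.6 − (7.5 × 10⁻⁴/1.3 × 10⁻⁴)·(-0.48) = 14.369 °C.
Cooling required: 25.3 − (14.369) = 10.931 °C.

14.4 °C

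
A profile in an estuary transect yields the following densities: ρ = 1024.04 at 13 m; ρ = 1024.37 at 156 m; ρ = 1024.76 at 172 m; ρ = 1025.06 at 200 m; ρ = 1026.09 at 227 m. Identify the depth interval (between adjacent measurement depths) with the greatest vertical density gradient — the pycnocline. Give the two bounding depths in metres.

200–227 m

Compute the density gradient over each adjacent pair:
  13–156 m: Δρ/Δz = 0.33/143 = 2.3 × 10⁻³ kg m⁻⁴
  156–172 m: Δρ/Δz = 0.39/16 = 0.024 kg m⁻⁴
  172–200 m: Δρ/Δz = 0.30/28 = 0.011 kg m⁻⁴
  200–227 m: Δρ/Δz = 1.03/27 = 0.038 kg m⁻⁴
The largest gradient is in the 200–227 m interval — the pycnocline.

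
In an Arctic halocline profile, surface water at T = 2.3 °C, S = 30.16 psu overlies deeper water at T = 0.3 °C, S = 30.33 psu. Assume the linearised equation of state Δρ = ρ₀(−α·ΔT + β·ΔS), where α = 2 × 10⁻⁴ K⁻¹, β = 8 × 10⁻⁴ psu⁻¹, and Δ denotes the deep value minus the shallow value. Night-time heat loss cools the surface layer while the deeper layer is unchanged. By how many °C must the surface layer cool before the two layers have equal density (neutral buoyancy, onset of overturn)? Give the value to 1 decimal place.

Neutral buoyancy requires Δρ = 0, i.e. −α(T_deep − T_surf′) + β(S_deep − S_surf) = 0.
T_surf′ = T_deep − (β/α)·ΔS = 0.3 − (8 × 10⁻⁴/2 × 10⁻⁴)·(+0.17) = -0.380 °C.
Cooling required: 2.3 − (-0.380) = 2.680 °C.

2.7 °C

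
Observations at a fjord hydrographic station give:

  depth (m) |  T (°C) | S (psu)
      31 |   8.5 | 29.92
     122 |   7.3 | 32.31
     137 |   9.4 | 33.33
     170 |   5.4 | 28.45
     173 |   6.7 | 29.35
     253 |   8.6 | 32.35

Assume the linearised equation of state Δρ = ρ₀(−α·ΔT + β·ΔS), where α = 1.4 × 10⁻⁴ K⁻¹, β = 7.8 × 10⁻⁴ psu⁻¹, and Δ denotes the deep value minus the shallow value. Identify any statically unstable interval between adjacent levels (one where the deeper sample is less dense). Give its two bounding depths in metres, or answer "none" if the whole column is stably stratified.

Evaluate Δρ/ρ₀ = −αΔT + βΔS across each adjacent pair:
  31–122 m: −αΔT+βΔS = −(1.4 × 10⁻⁴)(-1.2)+(7.8 × 10⁻⁴)(+2.39) = 2.0 × 10⁻³ → stable
  122–137 m: −αΔT+βΔS = −(1.4 × 10⁻⁴)(+2.1)+(7.8 × 10⁻⁴)(+1.02) = 5.0 × 10⁻⁴ → stable
  137–170 m: −αΔT+βΔS = −(1.4 × 10⁻⁴)(-4.0)+(7.8 × 10⁻⁴)(-4.88) = -3.2 × 10⁻³ → UNSTABLE
  170–173 m: −αΔT+βΔS = −(1.4 × 10⁻⁴)(+1.3)+(7.8 × 10⁻⁴)(+0.90) = 5.2 × 10⁻⁴ → stable
  173–253 m: −αΔT+βΔS = −(1.4 × 10⁻⁴)(+1.9)+(7.8 × 10⁻⁴)(+3.00) = 2.1 × 10⁻³ → stable
The 137–170 m interval has Δρ < 0: lighter water underlies denser water.

137–170 m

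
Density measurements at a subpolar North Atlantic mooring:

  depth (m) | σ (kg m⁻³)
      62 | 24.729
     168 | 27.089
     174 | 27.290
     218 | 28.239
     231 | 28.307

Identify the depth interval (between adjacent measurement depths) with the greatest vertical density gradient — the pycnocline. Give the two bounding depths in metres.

168–174 m

Compute the density gradient over each adjacent pair:
  62–168 m: Δρ/Δz = 2.360/106 = 0.022 kg m⁻⁴
  168–174 m: Δρ/Δz = 0.201/6 = 0.034 kg m⁻⁴
  174–218 m: Δρ/Δz = 0.949/44 = 0.022 kg m⁻⁴
  218–231 m: Δρ/Δz = 0.068/13 = 5.2 × 10⁻³ kg m⁻⁴
The largest gradient is in the 168–174 m interval — the pycnocline.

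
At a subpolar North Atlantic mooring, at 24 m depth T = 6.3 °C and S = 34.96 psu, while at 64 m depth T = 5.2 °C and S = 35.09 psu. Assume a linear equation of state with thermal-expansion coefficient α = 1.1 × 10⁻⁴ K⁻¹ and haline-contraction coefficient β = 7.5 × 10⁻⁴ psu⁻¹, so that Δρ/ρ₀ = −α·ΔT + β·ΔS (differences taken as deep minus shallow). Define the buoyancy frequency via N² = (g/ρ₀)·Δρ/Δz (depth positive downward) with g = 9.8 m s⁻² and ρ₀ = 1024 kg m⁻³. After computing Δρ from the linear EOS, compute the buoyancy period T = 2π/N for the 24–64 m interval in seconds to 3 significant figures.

ΔT = -1.1 K, ΔS = +0.13 psu (deep − shallow).
Δρ/ρ₀ = −αΔT + βΔS = 1.21 × 10⁻⁴ + 9.75 × 10⁻⁵ = 2.185 × 10⁻⁴, so Δρ ≈ 0.2237 kg m⁻³.
N² = (g/ρ₀)·Δρ/Δz = g·(Δρ/ρ₀)/Δz = 9.8 × 2.185 × 10⁻⁴ / 40 = 5.3533 × 10⁻⁵ s⁻².
N = √(5.3533 × 10⁻⁵) = 7.3166 × 10⁻³ rad s⁻¹ → T = 2π/N = 858.76 s ≈ 859 s.

859 s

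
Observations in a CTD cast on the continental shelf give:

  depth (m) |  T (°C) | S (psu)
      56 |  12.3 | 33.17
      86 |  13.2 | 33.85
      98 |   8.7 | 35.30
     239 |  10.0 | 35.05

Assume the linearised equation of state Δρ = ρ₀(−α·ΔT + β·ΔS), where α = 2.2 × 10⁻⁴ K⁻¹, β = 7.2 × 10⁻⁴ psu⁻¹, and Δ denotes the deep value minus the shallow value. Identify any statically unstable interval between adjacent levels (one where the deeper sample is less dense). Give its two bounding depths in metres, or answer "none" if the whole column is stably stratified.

Evaluate Δρ/ρ₀ = −αΔT + βΔS across each adjacent pair:
  56–86 m: −αΔT+βΔS = −(2.2 × 10⁻⁴)(+0.9)+(7.2 × 10⁻⁴)(+0.68) = 2.9 × 10⁻⁴ → stable
  86–98 m: −αΔT+βΔS = −(2.2 × 10⁻⁴)(-4.5)+(7.2 × 10⁻⁴)(+1.45) = 2.0 × 10⁻³ → stable
  98–239 m: −αΔT+βΔS = −(2.2 × 10⁻⁴)(+1.3)+(7.2 × 10⁻⁴)(-0.25) = -4.7 × 10⁻⁴ → UNSTABLE
The 98–239 m interval has Δρ < 0: lighter water underlies denser water.

98–239 m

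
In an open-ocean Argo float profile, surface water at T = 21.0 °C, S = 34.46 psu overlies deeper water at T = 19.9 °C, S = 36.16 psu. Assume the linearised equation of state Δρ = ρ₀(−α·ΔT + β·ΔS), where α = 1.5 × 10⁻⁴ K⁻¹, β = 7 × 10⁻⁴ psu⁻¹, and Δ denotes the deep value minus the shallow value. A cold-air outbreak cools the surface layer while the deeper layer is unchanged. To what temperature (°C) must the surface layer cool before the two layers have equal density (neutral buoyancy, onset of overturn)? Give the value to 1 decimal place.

Neutral buoyancy requires Δρ = 0, i.e. −α(T_deep − T_surf′) + β(S_deep − S_surf) = 0.
T_surf′ = T_deep − (β/α)·ΔS = 19.9 − (7 × 10⁻⁴/1.5 × 10⁻⁴)·(+1.70) = 11.967 °C.
Cooling required: 21.0 − (11.967) = 9.033 °C.

12.0 °C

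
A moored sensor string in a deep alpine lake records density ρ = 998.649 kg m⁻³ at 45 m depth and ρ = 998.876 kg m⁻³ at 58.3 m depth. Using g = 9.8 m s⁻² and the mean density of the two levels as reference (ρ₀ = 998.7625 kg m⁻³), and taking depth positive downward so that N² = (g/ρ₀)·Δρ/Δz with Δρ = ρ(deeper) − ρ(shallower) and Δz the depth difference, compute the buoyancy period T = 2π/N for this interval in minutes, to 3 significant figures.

8.09 min

Δρ = 998.876 − 998.649 = 0.227 kg m⁻³ over Δz = 58.3 − 45 = 13.3 m.
N² = (9.8/998.7625) × (0.227/13.3) = 1.6747 × 10⁻⁴ s⁻².
N = √(1.6747 × 10⁻⁴) = 0.012941 rad s⁻¹, so T = 2π/N = 485.53 s = 8.0922 min ≈ 8.09 min.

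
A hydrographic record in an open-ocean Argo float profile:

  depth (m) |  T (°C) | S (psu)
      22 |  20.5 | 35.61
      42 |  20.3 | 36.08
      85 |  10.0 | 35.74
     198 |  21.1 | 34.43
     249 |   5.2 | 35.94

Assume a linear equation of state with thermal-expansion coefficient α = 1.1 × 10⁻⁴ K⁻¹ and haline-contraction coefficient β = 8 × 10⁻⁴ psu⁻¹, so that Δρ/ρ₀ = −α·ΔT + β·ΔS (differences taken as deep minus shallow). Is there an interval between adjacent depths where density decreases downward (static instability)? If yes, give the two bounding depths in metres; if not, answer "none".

85–198 m

Evaluate Δρ/ρ₀ = −αΔT + βΔS across each adjacent pair:
  22–42 m: −αΔT+βΔS = −(1.1 × 10⁻⁴)(-0.2)+(8 × 10⁻⁴)(+0.47) = 4.0 × 10⁻⁴ → stable
  42–85 m: −αΔT+βΔS = −(1.1 × 10⁻⁴)(-10.3)+(8 × 10⁻⁴)(-0.34) = 8.6 × 10⁻⁴ → stable
  85–198 m: −αΔT+βΔS = −(1.1 × 10⁻⁴)(+11.1)+(8 × 10⁻⁴)(-1.31) = -2.3 × 10⁻³ → UNSTABLE
  198–249 m: −αΔT+βΔS = −(1.1 × 10⁻⁴)(-15.9)+(8 × 10⁻⁴)(+1.51) = 3.0 × 10⁻³ → stable
The 85–198 m interval has Δρ < 0: lighter water underlies denser water.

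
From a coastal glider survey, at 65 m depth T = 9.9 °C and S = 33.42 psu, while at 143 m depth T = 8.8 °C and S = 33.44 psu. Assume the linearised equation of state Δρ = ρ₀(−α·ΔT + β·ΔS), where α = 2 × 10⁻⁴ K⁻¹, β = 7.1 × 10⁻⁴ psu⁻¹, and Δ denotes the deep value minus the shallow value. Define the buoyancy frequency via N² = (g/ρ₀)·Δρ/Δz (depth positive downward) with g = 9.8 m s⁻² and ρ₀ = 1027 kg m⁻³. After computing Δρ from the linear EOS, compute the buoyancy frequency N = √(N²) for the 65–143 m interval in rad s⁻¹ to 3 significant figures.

5.42 × 10⁻³ rad s⁻¹

ΔT = -1.1 K, ΔS = +0.02 psu (deep − shallow).
Δρ/ρ₀ = −αΔT + βΔS = 2.20 × 10⁻⁴ + 1.42 × 10⁻⁵ = 2.342 × 10⁻⁴, so Δρ ≈ 0.2405 kg m⁻³.
N² = (g/ρ₀)·Δρ/Δz = g·(Δρ/ρ₀)/Δz = 9.8 × 2.342 × 10⁻⁴ / 78 = 2.9425 × 10⁻⁵ s⁻².
N = √(2.9425 × 10⁻⁵) = 5.4245 × 10⁻³ rad s⁻¹ ≈ 5.42 × 10⁻³ rad s⁻¹.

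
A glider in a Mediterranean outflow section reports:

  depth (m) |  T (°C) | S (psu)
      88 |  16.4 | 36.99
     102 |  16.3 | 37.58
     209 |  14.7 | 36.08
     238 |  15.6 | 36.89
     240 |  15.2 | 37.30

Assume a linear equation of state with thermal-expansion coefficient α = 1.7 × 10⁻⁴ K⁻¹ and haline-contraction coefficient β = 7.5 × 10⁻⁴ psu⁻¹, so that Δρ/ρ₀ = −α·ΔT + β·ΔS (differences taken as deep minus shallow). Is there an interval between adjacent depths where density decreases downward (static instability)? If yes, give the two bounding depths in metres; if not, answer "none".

Evaluate Δρ/ρ₀ = −αΔT + βΔS across each adjacent pair:
  88–102 m: −αΔT+βΔS = −(1.7 × 10⁻⁴)(-0.1)+(7.5 × 10⁻⁴)(+0.59) = 4.6 × 10⁻⁴ → stable
  102–209 m: −αΔT+βΔS = −(1.7 × 10⁻⁴)(-1.6)+(7.5 × 10⁻⁴)(-1.50) = -8.5 × 10⁻⁴ → UNSTABLE
  209–238 m: −αΔT+βΔS = −(1.7 × 10⁻⁴)(+0.9)+(7.5 × 10⁻⁴)(+0.81) = 4.5 × 10⁻⁴ → stable
  238–240 m: −αΔT+βΔS = −(1.7 × 10⁻⁴)(-0.4)+(7.5 × 10⁻⁴)(+0.41) = 3.8 × 10⁻⁴ → stable
The 102–209 m interval has Δρ < 0: lighter water underlies denser water.

102–209 m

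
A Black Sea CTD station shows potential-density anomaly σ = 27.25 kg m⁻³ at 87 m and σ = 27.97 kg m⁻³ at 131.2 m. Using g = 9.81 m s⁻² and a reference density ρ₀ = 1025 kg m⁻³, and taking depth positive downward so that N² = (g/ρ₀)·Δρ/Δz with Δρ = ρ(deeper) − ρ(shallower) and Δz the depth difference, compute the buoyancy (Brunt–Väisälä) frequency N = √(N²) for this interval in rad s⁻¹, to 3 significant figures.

Δρ = 1027.97 − 1027.25 = 0.72 kg m⁻³ over Δz = 131.2 − 87 = 44.2 m.
N² = (9.81/1025) × (0.72/44.2) = 1.5590 × 10⁻⁴ s⁻².
N = √(1.5590 × 10⁻⁴) = 0.012486 rad s⁻¹ ≈ 0.0125 rad s⁻¹.

0.0125 rad s⁻¹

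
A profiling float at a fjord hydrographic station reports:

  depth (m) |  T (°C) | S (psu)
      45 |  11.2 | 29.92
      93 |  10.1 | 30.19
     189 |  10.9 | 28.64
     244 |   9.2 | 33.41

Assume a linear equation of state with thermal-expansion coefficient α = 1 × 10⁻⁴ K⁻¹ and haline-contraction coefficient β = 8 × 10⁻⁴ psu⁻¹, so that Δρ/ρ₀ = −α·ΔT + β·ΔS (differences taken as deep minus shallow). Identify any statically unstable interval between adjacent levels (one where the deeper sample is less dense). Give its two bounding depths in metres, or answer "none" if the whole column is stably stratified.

93–189 m

Evaluate Δρ/ρ₀ = −αΔT + βΔS across each adjacent pair:
  45–93 m: −αΔT+βΔS = −(1 × 10⁻⁴)(-1.1)+(8 × 10⁻⁴)(+0.27) = 3.3 × 10⁻⁴ → stable
  93–189 m: −αΔT+βΔS = −(1 × 10⁻⁴)(+0.8)+(8 × 10⁻⁴)(-1.55) = -1.3 × 10⁻³ → UNSTABLE
  189–244 m: −αΔT+βΔS = −(1 × 10⁻⁴)(-1.7)+(8 × 10⁻⁴)(+4.77) = 4.0 × 10⁻³ → stable
The 93–189 m interval has Δρ < 0: lighter water underlies denser water.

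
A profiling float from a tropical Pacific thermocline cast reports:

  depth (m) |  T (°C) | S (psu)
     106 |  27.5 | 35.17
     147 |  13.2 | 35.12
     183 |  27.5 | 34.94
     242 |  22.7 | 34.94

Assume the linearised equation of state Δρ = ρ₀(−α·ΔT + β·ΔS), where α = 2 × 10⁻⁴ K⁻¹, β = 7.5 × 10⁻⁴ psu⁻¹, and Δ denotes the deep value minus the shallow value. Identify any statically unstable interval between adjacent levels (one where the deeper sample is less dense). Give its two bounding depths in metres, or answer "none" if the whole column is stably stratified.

147–183 m

Evaluate Δρ/ρ₀ = −αΔT + βΔS across each adjacent pair:
  106–147 m: −αΔT+βΔS = −(2 × 10⁻⁴)(-14.3)+(7.5 × 10⁻⁴)(-0.05) = 2.8 × 10⁻³ → stable
  147–183 m: −αΔT+βΔS = −(2 × 10⁻⁴)(+14.3)+(7.5 × 10⁻⁴)(-0.18) = -3.0 × 10⁻³ → UNSTABLE
  183–242 m: −αΔT+βΔS = −(2 × 10⁻⁴)(-4.8)+(7.5 × 10⁻⁴)(+0.00) = 9.6 × 10⁻⁴ → stable
The 147–183 m interval has Δρ < 0: lighter water underlies denser water.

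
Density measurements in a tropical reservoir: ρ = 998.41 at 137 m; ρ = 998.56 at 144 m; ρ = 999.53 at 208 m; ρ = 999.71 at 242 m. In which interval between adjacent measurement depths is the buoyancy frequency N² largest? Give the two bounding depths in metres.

Compute the density gradient over each adjacent pair:
  137–144 m: Δρ/Δz = 0.15/7 = 0.021 kg m⁻⁴
  144–208 m: Δρ/Δz = 0.97/64 = 0.015 kg m⁻⁴
  208–242 m: Δρ/Δz = 0.18/34 = 5.3 × 10⁻³ kg m⁻⁴
The largest gradient is in the 137–144 m interval — the pycnocline.

137–144 m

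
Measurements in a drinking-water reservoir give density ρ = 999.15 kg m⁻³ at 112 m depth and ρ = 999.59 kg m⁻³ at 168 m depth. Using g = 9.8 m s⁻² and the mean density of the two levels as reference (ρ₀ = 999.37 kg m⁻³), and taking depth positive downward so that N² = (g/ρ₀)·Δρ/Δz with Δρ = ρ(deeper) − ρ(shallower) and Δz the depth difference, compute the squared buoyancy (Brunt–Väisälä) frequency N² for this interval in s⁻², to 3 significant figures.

Δρ = 999.59 − 999.15 = 0.44 kg m⁻³ over Δz = 168 − 112 = 56 m.
N² = (9.8/999.37) × (0.44/56) = 7.7049 × 10⁻⁵ s⁻² ≈ 7.70 × 10⁻⁵ s⁻².

7.70 × 10⁻⁵ s⁻²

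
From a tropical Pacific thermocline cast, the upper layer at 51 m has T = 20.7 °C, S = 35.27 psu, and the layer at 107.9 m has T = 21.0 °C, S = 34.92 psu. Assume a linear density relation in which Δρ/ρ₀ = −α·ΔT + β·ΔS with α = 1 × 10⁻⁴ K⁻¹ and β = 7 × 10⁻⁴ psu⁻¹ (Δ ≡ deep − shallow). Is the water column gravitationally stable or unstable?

ΔT = 21.0 − 20.7 = +0.3 K and ΔS = 34.92 − 35.27 = -0.35 psu (deep − shallow).
−αΔT = -3.00 × 10⁻⁵; βΔS = -2.45 × 10⁻⁴; sum Δρ/ρ₀ = -2.75 × 10⁻⁴.
Δρ/ρ₀ < 0, so Δρ < 0: deeper water is lighter → statically unstable; the column would overturn.

unstable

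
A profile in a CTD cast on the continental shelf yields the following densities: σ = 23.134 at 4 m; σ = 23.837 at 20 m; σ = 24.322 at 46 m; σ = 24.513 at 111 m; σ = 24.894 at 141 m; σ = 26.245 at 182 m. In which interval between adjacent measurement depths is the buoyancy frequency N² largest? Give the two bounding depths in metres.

4–20 m

Compute the density gradient over each adjacent pair:
  4–20 m: Δρ/Δz = 0.703/16 = 0.044 kg m⁻⁴
  20–46 m: Δρ/Δz = 0.485/26 = 0.019 kg m⁻⁴
  46–111 m: Δρ/Δz = 0.191/65 = 2.9 × 10⁻³ kg m⁻⁴
  111–141 m: Δρ/Δz = 0.381/30 = 0.013 kg m⁻⁴
  141–182 m: Δρ/Δz = 1.351/41 = 0.033 kg m⁻⁴
The largest gradient is in the 4–20 m interval — the pycnocline.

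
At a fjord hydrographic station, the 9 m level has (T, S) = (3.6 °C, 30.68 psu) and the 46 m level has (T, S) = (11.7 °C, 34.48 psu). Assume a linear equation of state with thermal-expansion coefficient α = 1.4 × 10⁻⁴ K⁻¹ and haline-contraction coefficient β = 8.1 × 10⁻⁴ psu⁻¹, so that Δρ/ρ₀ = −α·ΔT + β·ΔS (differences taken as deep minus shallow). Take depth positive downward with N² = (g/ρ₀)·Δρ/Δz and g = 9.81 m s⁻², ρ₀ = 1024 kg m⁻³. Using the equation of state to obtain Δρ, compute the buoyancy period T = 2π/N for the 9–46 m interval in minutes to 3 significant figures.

ΔT = +8.1 K, ΔS = +3.80 psu (deep − shallow).
Δρ/ρ₀ = −αΔT + βΔS = -1.134 × 10⁻³ + 3.078 × 10⁻³ = 1.944 × 10⁻³, so Δρ ≈ 1.991 kg m⁻³.
N² = (g/ρ₀)·Δρ/Δz = g·(Δρ/ρ₀)/Δz = 9.81 × 1.944 × 10⁻³ / 37 = 5.1542 × 10⁻⁴ s⁻².
N = √(5.1542 × 10⁻⁴) = 0.022703 rad s⁻¹ → T = 2π/N = 276.76 s = 4.6127 min ≈ 4.61 min.

4.61 min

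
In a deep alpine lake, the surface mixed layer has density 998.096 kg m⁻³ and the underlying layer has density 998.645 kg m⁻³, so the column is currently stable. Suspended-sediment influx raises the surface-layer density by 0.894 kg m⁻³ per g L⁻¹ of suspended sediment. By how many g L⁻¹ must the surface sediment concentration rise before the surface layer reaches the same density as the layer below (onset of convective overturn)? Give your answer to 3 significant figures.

Density deficit of the surface layer: 998.645 − 998.096 = 0.549 kg m⁻³.
Required change = 0.549 / 0.894 = 0.614 g L⁻¹.

0.614 g L⁻¹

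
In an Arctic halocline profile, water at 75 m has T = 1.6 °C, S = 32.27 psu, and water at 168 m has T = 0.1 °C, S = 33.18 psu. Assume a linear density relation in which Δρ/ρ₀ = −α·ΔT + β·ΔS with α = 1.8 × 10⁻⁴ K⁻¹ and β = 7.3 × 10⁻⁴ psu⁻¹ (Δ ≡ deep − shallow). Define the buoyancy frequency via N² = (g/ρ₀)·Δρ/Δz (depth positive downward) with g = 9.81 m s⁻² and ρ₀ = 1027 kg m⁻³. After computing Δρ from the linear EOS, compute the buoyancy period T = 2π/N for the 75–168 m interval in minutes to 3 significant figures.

10.5 min

ΔT = -1.5 K, ΔS = +0.91 psu (deep − shallow).
Δρ/ρ₀ = −αΔT + βΔS = 2.70 × 10⁻⁴ + 6.643 × 10⁻⁴ = 9.343 × 10⁻⁴, so Δρ ≈ 0.9595 kg m⁻³.
N² = (g/ρ₀)·Δρ/Δz = g·(Δρ/ρ₀)/Δz = 9.81 × 9.343 × 10⁻⁴ / 93 = 9.8554 × 10⁻⁵ s⁻².
N = √(9.8554 × 10⁻⁵) = 9.9274 × 10⁻³ rad s⁻¹ → T = 2π/N = 632.91 s = 10.548 min ≈ 10.5 min.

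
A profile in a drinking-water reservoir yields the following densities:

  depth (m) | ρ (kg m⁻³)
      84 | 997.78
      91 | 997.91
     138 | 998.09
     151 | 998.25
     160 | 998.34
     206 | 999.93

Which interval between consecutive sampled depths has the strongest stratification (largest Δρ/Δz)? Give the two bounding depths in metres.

Compute the density gradient over each adjacent pair:
  84–91 m: Δρ/Δz = 0.13/7 = 0.019 kg m⁻⁴
  91–138 m: Δρ/Δz = 0.18/47 = 3.8 × 10⁻³ kg m⁻⁴
  138–151 m: Δρ/Δz = 0.16/13 = 0.012 kg m⁻⁴
  151–160 m: Δρ/Δz = 0.09/9 = 0.010 kg m⁻⁴
  160–206 m: Δρ/Δz = 1.59/46 = 0.035 kg m⁻⁴
The largest gradient is in the 160–206 m interval — the pycnocline.

160–206 m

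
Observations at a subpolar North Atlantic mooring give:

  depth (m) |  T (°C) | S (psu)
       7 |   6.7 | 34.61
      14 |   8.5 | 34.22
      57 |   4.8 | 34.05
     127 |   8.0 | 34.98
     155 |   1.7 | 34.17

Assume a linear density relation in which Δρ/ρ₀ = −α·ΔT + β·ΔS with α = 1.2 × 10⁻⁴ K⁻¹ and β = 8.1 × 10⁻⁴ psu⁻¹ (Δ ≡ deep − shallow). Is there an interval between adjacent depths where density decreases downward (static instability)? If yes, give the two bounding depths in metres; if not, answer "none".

7–14 m

Evaluate Δρ/ρ₀ = −αΔT + βΔS across each adjacent pair:
  7–14 m: −αΔT+βΔS = −(1.2 × 10⁻⁴)(+1.8)+(8.1 × 10⁻⁴)(-0.39) = -5.3 × 10⁻⁴ → UNSTABLE
  14–57 m: −αΔT+βΔS = −(1.2 × 10⁻⁴)(-3.7)+(8.1 × 10⁻⁴)(-0.17) = 3.1 × 10⁻⁴ → stable
  57–127 m: −αΔT+βΔS = −(1.2 × 10⁻⁴)(+3.2)+(8.1 × 10⁻⁴)(+0.93) = 3.7 × 10⁻⁴ → stable
  127–155 m: −αΔT+βΔS = −(1.2 × 10⁻⁴)(-6.3)+(8.1 × 10⁻⁴)(-0.81) = 1.0 × 10⁻⁴ → stable
The 7–14 m interval has Δρ < 0: lighter water underlies denser water.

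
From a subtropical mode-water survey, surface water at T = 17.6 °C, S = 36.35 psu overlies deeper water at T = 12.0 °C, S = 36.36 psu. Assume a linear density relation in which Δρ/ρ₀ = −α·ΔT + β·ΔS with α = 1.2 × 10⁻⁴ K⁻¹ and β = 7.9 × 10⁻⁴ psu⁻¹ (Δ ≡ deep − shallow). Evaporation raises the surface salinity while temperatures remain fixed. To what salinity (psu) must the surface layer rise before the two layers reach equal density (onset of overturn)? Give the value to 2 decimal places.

37.21 psu

Neutral buoyancy requires −α(T_deep − T_surf) + β(S_deep − S_surf′) = 0.
S_surf′ = S_deep − (α/β)·ΔT = 36.36 − (1.2 × 10⁻⁴/7.9 × 10⁻⁴)·(-5.6) = 37.2106 psu.
Increase required: 37.2106 − 36.35 = 0.8606 psu.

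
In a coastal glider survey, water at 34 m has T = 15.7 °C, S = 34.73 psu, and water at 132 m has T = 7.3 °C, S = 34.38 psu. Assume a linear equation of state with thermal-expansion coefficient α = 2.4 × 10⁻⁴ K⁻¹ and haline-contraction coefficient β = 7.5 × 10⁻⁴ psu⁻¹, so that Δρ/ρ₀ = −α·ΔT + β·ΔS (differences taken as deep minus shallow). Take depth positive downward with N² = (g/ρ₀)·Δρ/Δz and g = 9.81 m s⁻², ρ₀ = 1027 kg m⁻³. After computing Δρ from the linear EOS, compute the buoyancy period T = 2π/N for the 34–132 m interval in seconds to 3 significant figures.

ΔT = -8.4 K, ΔS = -0.35 psu (deep − shallow).
Δρ/ρ₀ = −αΔT + βΔS = 2.016 × 10⁻³ − 2.625 × 10⁻⁴ = 1.7535 × 10⁻³, so Δρ ≈ 1.801 kg m⁻³.
N² = (g/ρ₀)·Δρ/Δz = g·(Δρ/ρ₀)/Δz = 9.81 × 1.7535 × 10⁻³ / 98 = 1.7553 × 10⁻⁴ s⁻².
N = √(1.7553 × 10⁻⁴) = 0.013249 rad s⁻¹ → T = 2π/N = 474.24 s ≈ 474 s.

474 s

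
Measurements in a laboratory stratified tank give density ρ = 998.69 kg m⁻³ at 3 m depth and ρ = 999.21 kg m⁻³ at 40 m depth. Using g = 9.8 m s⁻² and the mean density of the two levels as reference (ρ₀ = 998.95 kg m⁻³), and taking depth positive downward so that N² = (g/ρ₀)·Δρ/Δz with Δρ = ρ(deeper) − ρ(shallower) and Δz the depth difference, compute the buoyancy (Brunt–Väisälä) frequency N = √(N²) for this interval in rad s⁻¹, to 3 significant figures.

0.0117 rad s⁻¹

Δρ = 999.21 − 998.69 = 0.52 kg m⁻³ over Δz = 40 − 3 = 37 m.
N² = (9.8/998.95) × (0.52/37) = 1.3787 × 10⁻⁴ s⁻².
N = √(1.3787 × 10⁻⁴) = 0.011742 rad s⁻¹ ≈ 0.0117 rad s⁻¹.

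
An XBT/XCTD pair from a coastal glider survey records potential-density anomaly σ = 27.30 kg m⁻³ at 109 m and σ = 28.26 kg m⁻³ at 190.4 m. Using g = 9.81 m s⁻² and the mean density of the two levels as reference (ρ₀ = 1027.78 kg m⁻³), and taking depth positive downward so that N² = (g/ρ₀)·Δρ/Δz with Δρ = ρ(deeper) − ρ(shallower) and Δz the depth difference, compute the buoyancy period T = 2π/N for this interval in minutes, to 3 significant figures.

Δρ = 1028.26 − 1027.30 = 0.96 kg m⁻³ over Δz = 190.4 − 109 = 81.4 m.
N² = (9.81/1027.78) × (0.96/81.4) = 1.1257 × 10⁻⁴ s⁻².
N = √(1.1257 × 10⁻⁴) = 0.010610 rad s⁻¹, so T = 2π/N = 592.19 s = 9.8698 min ≈ 9.87 min.

9.87 min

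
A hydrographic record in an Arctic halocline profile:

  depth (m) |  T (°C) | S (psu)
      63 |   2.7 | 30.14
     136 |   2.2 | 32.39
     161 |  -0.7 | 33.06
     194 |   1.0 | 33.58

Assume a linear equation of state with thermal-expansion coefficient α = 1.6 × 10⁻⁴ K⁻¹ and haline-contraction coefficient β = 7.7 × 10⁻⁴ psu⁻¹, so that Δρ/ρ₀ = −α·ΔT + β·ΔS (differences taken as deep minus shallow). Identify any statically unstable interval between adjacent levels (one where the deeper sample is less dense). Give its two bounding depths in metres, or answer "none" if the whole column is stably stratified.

Evaluate Δρ/ρ₀ = −αΔT + βΔS across each adjacent pair:
  63–136 m: −αΔT+βΔS = −(1.6 × 10⁻⁴)(-0.5)+(7.7 × 10⁻⁴)(+2.25) = 1.8 × 10⁻³ → stable
  136–161 m: −αΔT+βΔS = −(1.6 × 10⁻⁴)(-2.9)+(7.7 × 10⁻⁴)(+0.67) = 9.8 × 10⁻⁴ → stable
  161–194 m: −αΔT+βΔS = −(1.6 × 10⁻⁴)(+1.7)+(7.7 × 10⁻⁴)(+0.52) = 1.3 × 10⁻⁴ → stable
Every interval has Δρ > 0: the column is stably stratified throughout.

none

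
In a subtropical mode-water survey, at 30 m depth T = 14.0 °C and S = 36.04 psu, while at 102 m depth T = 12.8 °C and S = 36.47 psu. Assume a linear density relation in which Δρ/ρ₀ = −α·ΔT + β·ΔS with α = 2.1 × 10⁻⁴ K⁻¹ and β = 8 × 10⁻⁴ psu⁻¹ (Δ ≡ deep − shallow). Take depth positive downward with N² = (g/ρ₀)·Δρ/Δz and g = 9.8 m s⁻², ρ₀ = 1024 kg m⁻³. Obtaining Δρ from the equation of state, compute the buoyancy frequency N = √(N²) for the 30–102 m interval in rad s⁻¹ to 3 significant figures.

9.01 × 10⁻³ rad s⁻¹

ΔT = -1.2 K, ΔS = +0.43 psu (deep − shallow).
Δρ/ρ₀ = −αΔT + βΔS = 2.52 × 10⁻⁴ + 3.44 × 10⁻⁴ = 5.96 × 10⁻⁴, so Δρ ≈ 0.6103 kg m⁻³.
N² = (g/ρ₀)·Δρ/Δz = g·(Δρ/ρ₀)/Δz = 9.8 × 5.96 × 10⁻⁴ / 72 = 8.1122 × 10⁻⁵ s⁻².
N = √(8.1122 × 10⁻⁵) = 9.0068 × 10⁻³ rad s⁻¹ ≈ 9.01 × 10⁻³ rad s⁻¹.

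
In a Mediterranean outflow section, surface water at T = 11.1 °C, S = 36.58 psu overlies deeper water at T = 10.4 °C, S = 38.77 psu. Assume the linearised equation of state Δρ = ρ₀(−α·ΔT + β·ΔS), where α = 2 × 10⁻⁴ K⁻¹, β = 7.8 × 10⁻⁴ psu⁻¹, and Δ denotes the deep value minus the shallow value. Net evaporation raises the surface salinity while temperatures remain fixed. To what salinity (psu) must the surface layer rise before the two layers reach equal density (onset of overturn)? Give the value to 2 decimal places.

Neutral buoyancy requires −α(T_deep − T_surf) + β(S_deep − S_surf′) = 0.
S_surf′ = S_deep − (α/β)·ΔT = 38.77 − (2 × 10⁻⁴/7.8 × 10⁻⁴)·(-0.7) = 38.9495 psu.
Increase required: 38.9495 − 36.58 = 2.3695 psu.

38.95 psu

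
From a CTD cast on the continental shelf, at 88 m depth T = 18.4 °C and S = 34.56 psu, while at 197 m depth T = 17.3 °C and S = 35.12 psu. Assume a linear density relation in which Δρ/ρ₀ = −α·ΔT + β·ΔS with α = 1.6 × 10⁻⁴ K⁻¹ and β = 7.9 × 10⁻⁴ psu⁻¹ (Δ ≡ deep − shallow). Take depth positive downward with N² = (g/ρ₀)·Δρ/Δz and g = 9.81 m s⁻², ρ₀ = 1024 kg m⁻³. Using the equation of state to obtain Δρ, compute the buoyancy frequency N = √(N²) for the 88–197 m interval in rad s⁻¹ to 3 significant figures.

7.46 × 10⁻³ rad s⁻¹

ΔT = -1.1 K, ΔS = +0.56 psu (deep − shallow).
Δρ/ρ₀ = −αΔT + βΔS = 1.76 × 10⁻⁴ + 4.424 × 10⁻⁴ = 6.184 × 10⁻⁴, so Δρ ≈ 0.6332 kg m⁻³.
N² = (g/ρ₀)·Δρ/Δz = g·(Δρ/ρ₀)/Δz = 9.81 × 6.184 × 10⁻⁴ / 109 = 5.5656 × 10⁻⁵ s⁻².
N = √(5.5656 × 10⁻⁵) = 7.4603 × 10⁻³ rad s⁻¹ ≈ 7.46 × 10⁻³ rad s⁻¹.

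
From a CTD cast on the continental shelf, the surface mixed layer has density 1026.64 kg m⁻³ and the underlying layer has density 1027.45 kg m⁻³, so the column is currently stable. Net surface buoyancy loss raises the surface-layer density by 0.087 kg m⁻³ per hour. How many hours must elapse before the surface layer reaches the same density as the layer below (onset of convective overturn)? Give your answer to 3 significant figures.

9.31 hours

Density deficit of the surface layer: 1027.45 − 1026.64 = 0.81 kg m⁻³.
Required change = 0.81 / 0.087 = 9.31 hours.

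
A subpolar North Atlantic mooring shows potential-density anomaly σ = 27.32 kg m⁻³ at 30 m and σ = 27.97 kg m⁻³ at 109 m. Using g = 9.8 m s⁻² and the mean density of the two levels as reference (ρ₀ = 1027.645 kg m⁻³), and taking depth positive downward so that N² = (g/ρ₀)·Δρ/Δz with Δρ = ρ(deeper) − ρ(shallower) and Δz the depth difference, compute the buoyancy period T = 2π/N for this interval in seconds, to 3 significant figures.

Δρ = 1027.97 − 1027.32 = 0.65 kg m⁻³ over Δz = 109 − 30 = 79 m.
N² = (9.8/1027.645) × (0.65/79) = 7.8464 × 10⁻⁵ s⁻².
N = √(7.8464 × 10⁻⁵) = 8.8580 × 10⁻³ rad s⁻¹, so T = 2π/N = 709.32 s ≈ 709 s.

709 s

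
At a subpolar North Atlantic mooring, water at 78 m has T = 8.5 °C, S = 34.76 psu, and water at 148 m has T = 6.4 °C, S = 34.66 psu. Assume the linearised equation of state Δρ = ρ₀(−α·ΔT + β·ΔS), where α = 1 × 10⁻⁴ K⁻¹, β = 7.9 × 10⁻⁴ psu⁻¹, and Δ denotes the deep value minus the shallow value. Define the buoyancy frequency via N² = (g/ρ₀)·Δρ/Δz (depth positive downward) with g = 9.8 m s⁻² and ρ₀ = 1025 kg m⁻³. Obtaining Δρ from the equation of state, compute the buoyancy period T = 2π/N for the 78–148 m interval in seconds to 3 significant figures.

1.47 × 10³ s

ΔT = -2.1 K, ΔS = -0.10 psu (deep − shallow).
Δρ/ρ₀ = −αΔT + βΔS = 2.10 × 10⁻⁴ − 7.90 × 10⁻⁵ = 1.31 × 10⁻⁴, so Δρ ≈ 0.1343 kg m⁻³.
N² = (g/ρ₀)·Δρ/Δz = g·(Δρ/ρ₀)/Δz = 9.8 × 1.31 × 10⁻⁴ / 70 = 1.8340 × 10⁻⁵ s⁻².
N = √(1.8340 × 10⁻⁵) = 4.2825 × 10⁻³ rad s⁻¹ → T = 2π/N = 1.4672 × 10³ s ≈ 1.47 × 10³ s.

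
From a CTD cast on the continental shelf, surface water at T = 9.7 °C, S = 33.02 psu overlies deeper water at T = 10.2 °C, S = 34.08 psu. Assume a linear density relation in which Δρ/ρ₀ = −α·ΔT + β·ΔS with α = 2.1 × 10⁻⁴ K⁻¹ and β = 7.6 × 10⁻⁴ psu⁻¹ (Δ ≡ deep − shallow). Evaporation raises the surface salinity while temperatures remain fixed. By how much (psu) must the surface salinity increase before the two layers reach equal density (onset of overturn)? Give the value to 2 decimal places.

Neutral buoyancy requires −α(T_deep − T_surf) + β(S_deep − S_surf′) = 0.
S_surf′ = S_deep − (α/β)·ΔT = 34.08 − (2.1 × 10⁻⁴/7.6 × 10⁻⁴)·(+0.5) = 33.9418 psu.
Increase required: 33.9418 − 33.02 = 0.9218 psu.

0.92 psu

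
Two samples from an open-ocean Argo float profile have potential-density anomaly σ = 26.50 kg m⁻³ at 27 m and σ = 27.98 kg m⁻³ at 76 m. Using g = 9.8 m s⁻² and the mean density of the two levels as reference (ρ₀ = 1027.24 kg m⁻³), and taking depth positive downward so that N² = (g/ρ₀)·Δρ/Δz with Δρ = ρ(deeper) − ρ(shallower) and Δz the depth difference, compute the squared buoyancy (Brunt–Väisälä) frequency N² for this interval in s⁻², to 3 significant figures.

2.88 × 10⁻⁴ s⁻²

Δρ = 1027.98 − 1026.50 = 1.48 kg m⁻³ over Δz = 76 − 27 = 49 m.
N² = (9.8/1027.24) × (1.48/49) = 2.8815 × 10⁻⁴ s⁻² ≈ 2.88 × 10⁻⁴ s⁻².
A positive N² confirms static stability across the interval.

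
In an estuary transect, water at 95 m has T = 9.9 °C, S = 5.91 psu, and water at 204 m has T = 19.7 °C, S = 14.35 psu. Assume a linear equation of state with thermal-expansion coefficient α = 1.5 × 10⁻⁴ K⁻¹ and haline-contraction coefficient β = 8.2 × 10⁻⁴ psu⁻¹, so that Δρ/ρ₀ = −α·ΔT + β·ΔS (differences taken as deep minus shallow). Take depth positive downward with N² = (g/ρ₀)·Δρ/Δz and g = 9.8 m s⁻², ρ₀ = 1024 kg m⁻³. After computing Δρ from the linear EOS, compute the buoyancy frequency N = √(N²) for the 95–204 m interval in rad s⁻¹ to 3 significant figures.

ΔT = +9.8 K, ΔS = +8.44 psu (deep − shallow).
Δρ/ρ₀ = −αΔT + βΔS = -1.47 × 10⁻³ + 6.9208 × 10⁻³ = 5.4508 × 10⁻³, so Δρ ≈ 5.582 kg m⁻³.
N² = (g/ρ₀)·Δρ/Δz = g·(Δρ/ρ₀)/Δz = 9.8 × 5.4508 × 10⁻³ / 109 = 4.9007 × 10⁻⁴ s⁻².
N = √(4.9007 × 10⁻⁴) = 0.022138 rad s⁻¹ ≈ 0.0221 rad s⁻¹.

0.0221 rad s⁻¹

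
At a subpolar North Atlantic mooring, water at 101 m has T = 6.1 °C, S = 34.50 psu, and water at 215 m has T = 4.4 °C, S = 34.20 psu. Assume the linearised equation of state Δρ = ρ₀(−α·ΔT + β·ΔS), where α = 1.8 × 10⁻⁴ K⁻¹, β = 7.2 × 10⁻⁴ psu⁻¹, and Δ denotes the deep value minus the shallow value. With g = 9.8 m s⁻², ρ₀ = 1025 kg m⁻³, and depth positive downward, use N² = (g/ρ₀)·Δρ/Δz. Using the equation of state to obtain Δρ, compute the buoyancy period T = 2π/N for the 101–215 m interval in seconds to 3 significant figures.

ΔT = -1.7 K, ΔS = -0.30 psu (deep − shallow).
Δρ/ρ₀ = −αΔT + βΔS = 3.06 × 10⁻⁴ − 2.16 × 10⁻⁴ = 9.00 × 10⁻⁵, so Δρ ≈ 0.09225 kg m⁻³.
N² = (g/ρ₀)·Δρ/Δz = g·(Δρ/ρ₀)/Δz = 9.8 × 9.00 × 10⁻⁵ / 114 = 7.7368 × 10⁻⁶ s⁻².
N = √(7.7368 × 10⁻⁶) = 2.7815 × 10⁻³ rad s⁻¹ → T = 2π/N = 2.2589 × 10³ s ≈ 2.26 × 10³ s.

2.26 × 10³ s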